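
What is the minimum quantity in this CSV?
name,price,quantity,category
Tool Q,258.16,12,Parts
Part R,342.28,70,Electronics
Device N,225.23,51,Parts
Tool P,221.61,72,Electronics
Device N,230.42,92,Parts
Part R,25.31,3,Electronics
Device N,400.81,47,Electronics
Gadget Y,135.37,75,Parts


Computing minimum quantity:
Values: [12, 70, 51, 72, 92, 3, 47, 75]
Min = 3

3


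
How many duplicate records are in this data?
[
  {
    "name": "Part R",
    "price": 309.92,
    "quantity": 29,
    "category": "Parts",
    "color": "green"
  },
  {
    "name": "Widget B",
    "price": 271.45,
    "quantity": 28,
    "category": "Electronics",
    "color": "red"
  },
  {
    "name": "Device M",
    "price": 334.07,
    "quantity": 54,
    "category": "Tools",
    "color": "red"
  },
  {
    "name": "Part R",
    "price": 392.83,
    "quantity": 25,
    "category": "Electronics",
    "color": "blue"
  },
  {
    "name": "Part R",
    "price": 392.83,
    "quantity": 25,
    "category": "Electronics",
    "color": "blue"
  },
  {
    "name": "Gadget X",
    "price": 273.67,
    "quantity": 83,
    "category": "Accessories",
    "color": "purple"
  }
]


Checking 6 records for duplicates:

  Row 1: Part R ($309.92, qty 29)
  Row 2: Widget B ($271.45, qty 28)
  Row 3: Device M ($334.07, qty 54)
  Row 4: Part R ($392.83, qty 25)
  Row 5: Part R ($392.83, qty 25) <-- DUPLICATE
  Row 6: Gadget X ($273.67, qty 83)

Duplicates found: 1
Unique records: 5

1 duplicates, 5 unique


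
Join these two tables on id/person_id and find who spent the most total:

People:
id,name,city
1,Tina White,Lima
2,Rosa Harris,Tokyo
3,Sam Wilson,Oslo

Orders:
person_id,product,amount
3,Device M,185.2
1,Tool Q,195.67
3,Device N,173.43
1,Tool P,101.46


Join on: people.id = orders.person_id

Joined rows:
  Sam Wilson (Oslo) bought Device M for $185.2
  Tina White (Lima) bought Tool Q for $195.67
  Sam Wilson (Oslo) bought Device N for $173.43
  Tina White (Lima) bought Tool P for $101.46

Total per person:
  Sam Wilson: $358.63
  Tina White: $297.13

Top spender: Sam Wilson ($358.63)

Sam Wilson ($358.63)


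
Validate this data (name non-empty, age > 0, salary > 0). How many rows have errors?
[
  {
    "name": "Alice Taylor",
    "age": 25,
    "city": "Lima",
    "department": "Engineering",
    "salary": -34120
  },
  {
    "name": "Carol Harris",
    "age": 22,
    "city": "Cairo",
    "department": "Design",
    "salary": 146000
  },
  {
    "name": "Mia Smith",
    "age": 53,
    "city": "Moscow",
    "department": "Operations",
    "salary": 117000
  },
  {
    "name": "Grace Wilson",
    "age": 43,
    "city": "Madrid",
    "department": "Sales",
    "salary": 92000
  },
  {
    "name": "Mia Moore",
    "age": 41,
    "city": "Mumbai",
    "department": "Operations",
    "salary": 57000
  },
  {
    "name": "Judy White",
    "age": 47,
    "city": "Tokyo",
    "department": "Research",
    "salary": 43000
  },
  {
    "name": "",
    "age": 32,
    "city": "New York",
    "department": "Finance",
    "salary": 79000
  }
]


Validating 7 records:
Rules: name non-empty, age > 0, salary > 0

  Row 1 (Alice Taylor): negative salary: -34120
  Row 2 (Carol Harris): OK
  Row 3 (Mia Smith): OK
  Row 4 (Grace Wilson): OK
  Row 5 (Mia Moore): OK
  Row 6 (Judy White): OK
  Row 7 (???): empty name

Total errors: 2

2 errors


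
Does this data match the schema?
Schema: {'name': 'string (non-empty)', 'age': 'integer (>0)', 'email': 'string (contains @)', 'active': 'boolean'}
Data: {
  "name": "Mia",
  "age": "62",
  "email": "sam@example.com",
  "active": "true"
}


Validating each field against schema:
  name: OK (non-empty string)
  age: FAIL ("62" is not an integer)
  email: OK (string with @)
  active: FAIL ("true" is not a boolean)

Result: INVALID (2 errors: age, active)

INVALID (2 errors: age, active)


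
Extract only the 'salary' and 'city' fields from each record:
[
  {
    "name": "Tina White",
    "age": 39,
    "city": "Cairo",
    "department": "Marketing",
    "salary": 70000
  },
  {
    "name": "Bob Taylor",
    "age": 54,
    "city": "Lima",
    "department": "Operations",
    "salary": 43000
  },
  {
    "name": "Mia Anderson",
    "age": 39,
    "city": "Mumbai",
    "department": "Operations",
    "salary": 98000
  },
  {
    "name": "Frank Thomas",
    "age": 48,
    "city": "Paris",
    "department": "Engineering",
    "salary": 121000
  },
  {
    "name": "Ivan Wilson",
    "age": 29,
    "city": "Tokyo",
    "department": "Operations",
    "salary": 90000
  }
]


Original: 5 records with fields: name, age, city, department, salary
Keep: ['salary', 'city']
Drop: ['name', 'age', 'department']
Result: 5 records, 2 fields each

[
  {
    "salary": 70000,
    "city": "Cairo"
  },
  {
    "salary": 43000,
    "city": "Lima"
  },
  {
    "salary": 98000,
    "city": "Mumbai"
  },
  {
    "salary": 121000,
    "city": "Paris"
  },
  {
    "salary": 90000,
    "city": "Tokyo"
  }
]


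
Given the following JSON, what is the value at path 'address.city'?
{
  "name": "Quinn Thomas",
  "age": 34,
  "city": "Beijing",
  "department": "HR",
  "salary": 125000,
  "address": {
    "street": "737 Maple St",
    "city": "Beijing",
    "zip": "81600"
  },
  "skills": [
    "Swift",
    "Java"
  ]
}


Query: address.city
Path: address -> city
Value: Beijing

Beijing


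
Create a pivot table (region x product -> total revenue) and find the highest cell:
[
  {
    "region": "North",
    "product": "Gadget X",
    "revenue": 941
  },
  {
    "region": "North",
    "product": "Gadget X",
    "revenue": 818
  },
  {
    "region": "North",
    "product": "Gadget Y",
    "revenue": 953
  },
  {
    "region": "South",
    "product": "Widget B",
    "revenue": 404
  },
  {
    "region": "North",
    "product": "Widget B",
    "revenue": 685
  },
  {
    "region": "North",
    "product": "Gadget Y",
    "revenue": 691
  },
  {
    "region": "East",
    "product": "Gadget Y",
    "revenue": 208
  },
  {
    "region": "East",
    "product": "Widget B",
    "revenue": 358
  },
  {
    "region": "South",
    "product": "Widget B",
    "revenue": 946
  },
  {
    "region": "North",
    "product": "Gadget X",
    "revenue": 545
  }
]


Pivot: region (rows) x product (columns) -> total revenue

     Gadget X      Gadget Y      Widget B    
East             0           208           358  
North         2304          1644           685  
South            0             0          1350  

Highest: North / Gadget X = $2304

North / Gadget X = $2304


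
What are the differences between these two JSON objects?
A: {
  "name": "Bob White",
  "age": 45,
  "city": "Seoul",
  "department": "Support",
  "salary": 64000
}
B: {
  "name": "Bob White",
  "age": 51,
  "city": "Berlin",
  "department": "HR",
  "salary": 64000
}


Comparing each field (in key order):
  name: same
  age: DIFFERENT
  city: DIFFERENT
  department: DIFFERENT
  salary: same
Differences:
  age: 45 -> 51
  city: Seoul -> Berlin
  department: Support -> HR

3 field(s) changed

3 changes: age, city, department


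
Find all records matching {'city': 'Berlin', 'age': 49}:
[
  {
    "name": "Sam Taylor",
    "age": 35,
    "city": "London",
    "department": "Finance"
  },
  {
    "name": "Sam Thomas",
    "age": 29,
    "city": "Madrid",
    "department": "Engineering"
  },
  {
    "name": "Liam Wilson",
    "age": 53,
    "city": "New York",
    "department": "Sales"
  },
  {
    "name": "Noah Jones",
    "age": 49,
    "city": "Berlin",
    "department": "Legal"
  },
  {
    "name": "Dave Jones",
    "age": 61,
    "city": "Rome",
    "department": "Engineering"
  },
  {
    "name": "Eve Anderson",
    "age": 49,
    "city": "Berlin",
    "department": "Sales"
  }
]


Search criteria: {'city': 'Berlin', 'age': 49}

Checking 6 records:
  Sam Taylor: {city: London, age: 35}
  Sam Thomas: {city: Madrid, age: 29}
  Liam Wilson: {city: New York, age: 53}
  Noah Jones: {city: Berlin, age: 49} <-- MATCH
  Dave Jones: {city: Rome, age: 61}
  Eve Anderson: {city: Berlin, age: 49} <-- MATCH

Matches: ["Noah Jones", "Eve Anderson"]

["Noah Jones", "Eve Anderson"]


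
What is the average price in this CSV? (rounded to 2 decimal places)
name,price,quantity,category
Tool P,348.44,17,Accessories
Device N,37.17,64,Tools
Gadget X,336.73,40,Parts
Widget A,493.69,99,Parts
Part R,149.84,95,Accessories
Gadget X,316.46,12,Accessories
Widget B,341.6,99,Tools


Computing average price:
Values: [348.44, 37.17, 336.73, 493.69, 149.84, 316.46, 341.6]
Sum = 2023.93
Count = 7
Average = 2023.93/7 ≈ 289.13 (rounded to 2 decimal places)

289.13


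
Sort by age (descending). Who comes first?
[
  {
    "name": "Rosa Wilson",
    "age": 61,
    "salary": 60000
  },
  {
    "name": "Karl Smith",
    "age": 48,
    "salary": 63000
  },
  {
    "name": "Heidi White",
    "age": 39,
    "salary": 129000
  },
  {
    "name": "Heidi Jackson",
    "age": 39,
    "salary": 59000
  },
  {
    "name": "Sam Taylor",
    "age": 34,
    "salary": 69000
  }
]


Sort by: age (descending)

Sorted order:
  1. Rosa Wilson (age = 61)
  2. Karl Smith (age = 48)
  3. Heidi White (age = 39)
  4. Heidi Jackson (age = 39)
  5. Sam Taylor (age = 34)

First: Rosa Wilson

Rosa Wilson


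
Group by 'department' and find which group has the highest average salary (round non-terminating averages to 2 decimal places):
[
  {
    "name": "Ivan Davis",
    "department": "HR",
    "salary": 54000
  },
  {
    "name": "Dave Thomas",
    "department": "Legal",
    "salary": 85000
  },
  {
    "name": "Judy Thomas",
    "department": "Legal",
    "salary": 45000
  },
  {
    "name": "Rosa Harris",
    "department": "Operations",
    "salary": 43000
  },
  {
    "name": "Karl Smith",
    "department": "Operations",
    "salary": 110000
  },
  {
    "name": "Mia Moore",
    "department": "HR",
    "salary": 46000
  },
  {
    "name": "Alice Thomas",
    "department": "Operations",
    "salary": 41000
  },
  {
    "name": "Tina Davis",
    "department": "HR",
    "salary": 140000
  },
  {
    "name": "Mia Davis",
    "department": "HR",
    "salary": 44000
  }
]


Group by: department

Groups:
  HR: 4 people, avg salary = 284000/4 = $71000
  Legal: 2 people, avg salary = 130000/2 = $65000
  Operations: 3 people, avg salary = 194000/3 ≈ $64666.67

Highest average salary: HR ($71000)

HR ($71000)


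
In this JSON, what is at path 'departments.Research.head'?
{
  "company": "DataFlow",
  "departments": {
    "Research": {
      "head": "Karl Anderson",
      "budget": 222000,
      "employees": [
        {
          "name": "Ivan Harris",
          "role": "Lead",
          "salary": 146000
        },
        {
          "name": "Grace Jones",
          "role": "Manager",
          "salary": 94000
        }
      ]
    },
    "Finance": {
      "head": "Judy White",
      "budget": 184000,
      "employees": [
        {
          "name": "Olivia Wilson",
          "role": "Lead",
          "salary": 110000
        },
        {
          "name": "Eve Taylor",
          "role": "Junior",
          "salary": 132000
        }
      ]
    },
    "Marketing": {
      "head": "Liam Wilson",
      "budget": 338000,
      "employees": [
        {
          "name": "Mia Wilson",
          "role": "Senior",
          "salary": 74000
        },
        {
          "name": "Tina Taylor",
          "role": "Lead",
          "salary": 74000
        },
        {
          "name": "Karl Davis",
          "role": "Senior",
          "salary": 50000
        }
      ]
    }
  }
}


Path: departments.Research.head

Navigate:
  -> departments
  -> Research
  -> head = 'Karl Anderson'

Karl Anderson


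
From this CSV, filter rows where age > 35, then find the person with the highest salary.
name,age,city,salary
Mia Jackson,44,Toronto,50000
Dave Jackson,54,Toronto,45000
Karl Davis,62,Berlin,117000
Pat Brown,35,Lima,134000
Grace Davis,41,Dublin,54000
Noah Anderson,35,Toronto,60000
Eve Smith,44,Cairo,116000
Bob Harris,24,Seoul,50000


Filter: age > 35
Sort by: salary (descending)

Filtered records (5):
  Karl Davis, age 62, salary $117000
  Eve Smith, age 44, salary $116000
  Grace Davis, age 41, salary $54000
  Mia Jackson, age 44, salary $50000
  Dave Jackson, age 54, salary $45000

Highest salary: Karl Davis ($117000)

Karl Davis


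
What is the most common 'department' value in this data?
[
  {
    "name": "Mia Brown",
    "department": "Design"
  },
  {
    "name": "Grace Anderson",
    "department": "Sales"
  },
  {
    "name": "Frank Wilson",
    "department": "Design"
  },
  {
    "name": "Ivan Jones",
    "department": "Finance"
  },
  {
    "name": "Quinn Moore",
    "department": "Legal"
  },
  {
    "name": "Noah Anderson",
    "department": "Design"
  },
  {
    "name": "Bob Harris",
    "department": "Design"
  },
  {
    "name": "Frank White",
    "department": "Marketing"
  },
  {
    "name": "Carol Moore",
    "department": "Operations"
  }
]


Counting 'department' values across 9 records:

  Design: 4 ####
  Sales: 1 #
  Finance: 1 #
  Legal: 1 #
  Marketing: 1 #
  Operations: 1 #

Most common: Design (4 times)

Design (4 times)


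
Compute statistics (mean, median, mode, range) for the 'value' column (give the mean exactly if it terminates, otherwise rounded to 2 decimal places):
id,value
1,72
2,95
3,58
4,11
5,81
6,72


Data: [72, 95, 58, 11, 81, 72]
Count: 6
Sum: 389
Mean: 389/6 ≈ 64.83 (rounded to 2 decimal places)
Sorted: [11, 58, 72, 72, 81, 95]
Median: 72.0
Mode: 72 (2 times)
Range: 95 - 11 = 84
Min: 11, Max: 95

mean≈64.83, median=72.0, mode=72, range=84


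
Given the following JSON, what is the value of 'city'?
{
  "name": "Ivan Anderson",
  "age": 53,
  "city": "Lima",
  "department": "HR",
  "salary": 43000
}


Looking up field 'city'
Value: Lima

Lima


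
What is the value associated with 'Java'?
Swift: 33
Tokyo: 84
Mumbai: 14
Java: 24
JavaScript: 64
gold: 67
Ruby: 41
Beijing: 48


Looking up key 'Java'
Value: 24

24


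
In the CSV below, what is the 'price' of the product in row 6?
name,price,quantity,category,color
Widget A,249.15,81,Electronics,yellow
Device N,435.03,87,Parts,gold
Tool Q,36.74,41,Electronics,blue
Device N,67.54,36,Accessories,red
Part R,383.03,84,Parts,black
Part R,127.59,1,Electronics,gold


Query: Row 6 ('Part R'), column 'price'
Value: 127.59

127.59


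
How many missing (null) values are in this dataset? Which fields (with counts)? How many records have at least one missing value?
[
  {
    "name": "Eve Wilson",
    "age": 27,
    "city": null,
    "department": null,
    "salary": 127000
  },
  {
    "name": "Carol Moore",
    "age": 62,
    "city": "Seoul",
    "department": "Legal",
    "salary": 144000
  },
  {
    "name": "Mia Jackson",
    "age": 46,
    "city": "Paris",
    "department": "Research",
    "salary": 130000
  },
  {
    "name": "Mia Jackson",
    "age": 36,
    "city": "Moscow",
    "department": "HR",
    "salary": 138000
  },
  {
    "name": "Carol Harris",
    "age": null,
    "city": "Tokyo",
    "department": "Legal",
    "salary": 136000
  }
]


Checking for missing (null) values in 5 records:

  Eve Wilson: city, department
  Carol Moore: complete
  Mia Jackson: complete
  Mia Jackson: complete
  Carol Harris: age

Per field:
  name: 0 missing
  age: 1 missing
  city: 1 missing
  department: 1 missing
  salary: 0 missing

Total missing values: 3
Records with any missing: 2

3 missing values (age: 1, city: 1, department: 1); 2 incomplete records


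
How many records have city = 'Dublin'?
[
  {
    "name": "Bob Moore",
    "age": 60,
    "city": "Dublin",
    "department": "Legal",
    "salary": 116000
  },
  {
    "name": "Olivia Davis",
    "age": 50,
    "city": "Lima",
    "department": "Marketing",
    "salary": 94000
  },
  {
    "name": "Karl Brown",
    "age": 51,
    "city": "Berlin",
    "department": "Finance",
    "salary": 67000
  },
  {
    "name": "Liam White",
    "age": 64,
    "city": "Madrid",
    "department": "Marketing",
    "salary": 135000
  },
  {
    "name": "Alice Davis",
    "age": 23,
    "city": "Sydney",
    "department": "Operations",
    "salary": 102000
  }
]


Data: 5 records
Condition: city = 'Dublin'

Checking each record:
  Bob Moore: Dublin MATCH
  Olivia Davis: Lima
  Karl Brown: Berlin
  Liam White: Madrid
  Alice Davis: Sydney

Count: 1

1


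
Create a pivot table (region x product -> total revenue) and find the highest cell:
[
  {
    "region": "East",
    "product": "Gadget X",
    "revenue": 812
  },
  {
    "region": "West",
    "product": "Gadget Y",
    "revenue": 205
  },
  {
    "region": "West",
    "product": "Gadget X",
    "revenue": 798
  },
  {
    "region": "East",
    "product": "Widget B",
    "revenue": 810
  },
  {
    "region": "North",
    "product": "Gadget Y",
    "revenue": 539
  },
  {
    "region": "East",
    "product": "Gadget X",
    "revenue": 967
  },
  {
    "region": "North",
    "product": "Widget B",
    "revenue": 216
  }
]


Pivot: region (rows) x product (columns) -> total revenue

     Gadget X      Gadget Y      Widget B    
East          1779             0           810  
North            0           539           216  
West           798           205             0  

Highest: East / Gadget X = $1779

East / Gadget X = $1779


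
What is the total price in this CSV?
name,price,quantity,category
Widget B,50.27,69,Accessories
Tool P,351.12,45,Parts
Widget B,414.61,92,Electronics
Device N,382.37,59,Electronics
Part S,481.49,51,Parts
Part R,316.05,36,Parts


Computing total price:
Values: [50.27, 351.12, 414.61, 382.37, 481.49, 316.05]
Sum = 1995.91

1995.91


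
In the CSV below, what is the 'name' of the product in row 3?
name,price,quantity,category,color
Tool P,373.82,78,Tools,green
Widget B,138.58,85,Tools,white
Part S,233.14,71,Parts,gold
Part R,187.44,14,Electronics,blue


Query: Row 3 ('Part S'), column 'name'
Value: Part S

Part S


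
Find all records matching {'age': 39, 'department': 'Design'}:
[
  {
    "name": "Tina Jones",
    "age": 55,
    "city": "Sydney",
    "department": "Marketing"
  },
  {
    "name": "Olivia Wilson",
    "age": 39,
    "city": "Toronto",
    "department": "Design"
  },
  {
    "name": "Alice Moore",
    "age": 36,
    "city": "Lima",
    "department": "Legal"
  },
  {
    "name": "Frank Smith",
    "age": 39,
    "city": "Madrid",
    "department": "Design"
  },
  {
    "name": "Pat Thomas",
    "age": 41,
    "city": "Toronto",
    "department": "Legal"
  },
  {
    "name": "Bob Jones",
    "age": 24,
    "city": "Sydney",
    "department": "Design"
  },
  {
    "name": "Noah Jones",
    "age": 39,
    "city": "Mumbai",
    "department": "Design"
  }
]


Search criteria: {'age': 39, 'department': 'Design'}

Checking 7 records:
  Tina Jones: {age: 55, department: Marketing}
  Olivia Wilson: {age: 39, department: Design} <-- MATCH
  Alice Moore: {age: 36, department: Legal}
  Frank Smith: {age: 39, department: Design} <-- MATCH
  Pat Thomas: {age: 41, department: Legal}
  Bob Jones: {age: 24, department: Design}
  Noah Jones: {age: 39, department: Design} <-- MATCH

Matches: ["Olivia Wilson", "Frank Smith", "Noah Jones"]

["Olivia Wilson", "Frank Smith", "Noah Jones"]


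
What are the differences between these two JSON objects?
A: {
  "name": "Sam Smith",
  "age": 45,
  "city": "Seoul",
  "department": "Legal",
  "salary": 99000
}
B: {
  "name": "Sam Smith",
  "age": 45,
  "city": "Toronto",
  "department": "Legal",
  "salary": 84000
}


Comparing each field (in key order):
  name: same
  age: same
  city: DIFFERENT
  department: same
  salary: DIFFERENT
Differences:
  city: Seoul -> Toronto
  salary: 99000 -> 84000

2 field(s) changed

2 changes: city, salary


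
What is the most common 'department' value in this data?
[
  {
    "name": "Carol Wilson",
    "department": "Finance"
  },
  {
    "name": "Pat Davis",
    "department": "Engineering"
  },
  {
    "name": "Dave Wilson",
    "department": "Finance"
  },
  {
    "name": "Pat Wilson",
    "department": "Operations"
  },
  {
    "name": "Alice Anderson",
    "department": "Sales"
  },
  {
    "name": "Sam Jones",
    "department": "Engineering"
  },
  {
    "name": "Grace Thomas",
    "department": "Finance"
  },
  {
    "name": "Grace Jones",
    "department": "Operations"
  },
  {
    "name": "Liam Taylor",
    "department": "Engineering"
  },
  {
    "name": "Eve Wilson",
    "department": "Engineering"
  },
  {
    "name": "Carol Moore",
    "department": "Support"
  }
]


Counting 'department' values across 11 records:

  Engineering: 4 ####
  Finance: 3 ###
  Operations: 2 ##
  Sales: 1 #
  Support: 1 #

Most common: Engineering (4 times)

Engineering (4 times)


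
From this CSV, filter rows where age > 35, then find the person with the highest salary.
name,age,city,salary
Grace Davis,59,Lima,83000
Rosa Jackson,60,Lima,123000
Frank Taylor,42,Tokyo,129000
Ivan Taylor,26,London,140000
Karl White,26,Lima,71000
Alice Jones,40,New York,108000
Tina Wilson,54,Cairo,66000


Filter: age > 35
Sort by: salary (descending)

Filtered records (5):
  Frank Taylor, age 42, salary $129000
  Rosa Jackson, age 60, salary $123000
  Alice Jones, age 40, salary $108000
  Grace Davis, age 59, salary $83000
  Tina Wilson, age 54, salary $66000

Highest salary: Frank Taylor ($129000)

Frank Taylor


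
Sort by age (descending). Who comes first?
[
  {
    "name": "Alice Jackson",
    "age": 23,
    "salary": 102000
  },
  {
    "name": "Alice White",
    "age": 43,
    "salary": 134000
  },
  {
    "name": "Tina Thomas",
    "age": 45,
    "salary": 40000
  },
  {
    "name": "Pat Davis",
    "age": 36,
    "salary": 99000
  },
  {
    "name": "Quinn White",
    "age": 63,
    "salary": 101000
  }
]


Sort by: age (descending)

Sorted order:
  1. Quinn White (age = 63)
  2. Tina Thomas (age = 45)
  3. Alice White (age = 43)
  4. Pat Davis (age = 36)
  5. Alice Jackson (age = 23)

First: Quinn White

Quinn White


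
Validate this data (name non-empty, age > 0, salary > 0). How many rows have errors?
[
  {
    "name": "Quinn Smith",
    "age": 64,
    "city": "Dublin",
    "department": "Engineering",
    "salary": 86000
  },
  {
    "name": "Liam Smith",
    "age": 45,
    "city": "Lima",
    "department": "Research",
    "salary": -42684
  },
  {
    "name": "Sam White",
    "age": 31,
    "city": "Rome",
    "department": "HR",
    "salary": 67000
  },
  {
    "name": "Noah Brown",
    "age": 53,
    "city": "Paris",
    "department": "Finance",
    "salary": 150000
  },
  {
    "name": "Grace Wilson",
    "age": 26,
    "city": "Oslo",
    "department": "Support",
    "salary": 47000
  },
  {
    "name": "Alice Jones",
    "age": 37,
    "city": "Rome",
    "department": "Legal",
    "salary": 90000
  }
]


Validating 6 records:
Rules: name non-empty, age > 0, salary > 0

  Row 1 (Quinn Smith): OK
  Row 2 (Liam Smith): negative salary: -42684
  Row 3 (Sam White): OK
  Row 4 (Noah Brown): OK
  Row 5 (Grace Wilson): OK
  Row 6 (Alice Jones): OK

Total errors: 1

1 errors


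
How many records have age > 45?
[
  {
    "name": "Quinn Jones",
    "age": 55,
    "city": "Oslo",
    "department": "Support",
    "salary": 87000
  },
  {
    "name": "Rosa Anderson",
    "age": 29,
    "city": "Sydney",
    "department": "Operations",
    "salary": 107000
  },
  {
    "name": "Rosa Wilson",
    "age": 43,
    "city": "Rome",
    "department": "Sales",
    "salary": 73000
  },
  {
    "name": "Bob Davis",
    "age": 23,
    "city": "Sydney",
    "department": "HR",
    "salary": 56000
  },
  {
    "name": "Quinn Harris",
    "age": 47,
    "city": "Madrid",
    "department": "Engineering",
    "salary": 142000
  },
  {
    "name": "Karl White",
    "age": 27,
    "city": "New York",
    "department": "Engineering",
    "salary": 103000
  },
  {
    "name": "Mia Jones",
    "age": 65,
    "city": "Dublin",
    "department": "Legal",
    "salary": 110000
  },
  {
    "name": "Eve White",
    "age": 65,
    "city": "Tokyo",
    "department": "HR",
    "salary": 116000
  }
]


Data: 8 records
Condition: age > 45

Checking each record:
  Quinn Jones: 55 MATCH
  Rosa Anderson: 29
  Rosa Wilson: 43
  Bob Davis: 23
  Quinn Harris: 47 MATCH
  Karl White: 27
  Mia Jones: 65 MATCH
  Eve White: 65 MATCH

Count: 4

4


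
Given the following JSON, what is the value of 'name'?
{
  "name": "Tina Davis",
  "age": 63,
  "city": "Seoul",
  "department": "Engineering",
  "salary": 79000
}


Looking up field 'name'
Value: Tina Davis

Tina Davis


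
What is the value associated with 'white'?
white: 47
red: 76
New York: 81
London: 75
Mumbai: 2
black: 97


Looking up key 'white'
Value: 47

47


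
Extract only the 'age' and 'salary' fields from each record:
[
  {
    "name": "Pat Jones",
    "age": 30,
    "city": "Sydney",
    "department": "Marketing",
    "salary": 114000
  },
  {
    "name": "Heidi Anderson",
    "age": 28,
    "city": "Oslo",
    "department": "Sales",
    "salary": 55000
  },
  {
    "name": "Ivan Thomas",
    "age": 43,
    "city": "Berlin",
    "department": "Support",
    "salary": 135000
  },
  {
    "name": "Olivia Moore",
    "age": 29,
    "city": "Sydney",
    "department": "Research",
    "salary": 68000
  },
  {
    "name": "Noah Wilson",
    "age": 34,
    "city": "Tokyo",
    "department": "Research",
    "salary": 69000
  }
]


Original: 5 records with fields: name, age, city, department, salary
Keep: ['age', 'salary']
Drop: ['name', 'city', 'department']
Result: 5 records, 2 fields each

[
  {
    "age": 30,
    "salary": 114000
  },
  {
    "age": 28,
    "salary": 55000
  },
  {
    "age": 43,
    "salary": 135000
  },
  {
    "age": 29,
    "salary": 68000
  },
  {
    "age": 34,
    "salary": 69000
  }
]


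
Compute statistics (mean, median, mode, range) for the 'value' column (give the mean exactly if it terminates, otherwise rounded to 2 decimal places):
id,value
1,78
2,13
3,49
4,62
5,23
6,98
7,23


Data: [78, 13, 49, 62, 23, 98, 23]
Count: 7
Sum: 346
Mean: 346/7 ≈ 49.43 (rounded to 2 decimal places)
Sorted: [13, 23, 23, 49, 62, 78, 98]
Median: 49.0
Mode: 23 (2 times)
Range: 98 - 13 = 85
Min: 13, Max: 98

mean≈49.43, median=49.0, mode=23, range=85


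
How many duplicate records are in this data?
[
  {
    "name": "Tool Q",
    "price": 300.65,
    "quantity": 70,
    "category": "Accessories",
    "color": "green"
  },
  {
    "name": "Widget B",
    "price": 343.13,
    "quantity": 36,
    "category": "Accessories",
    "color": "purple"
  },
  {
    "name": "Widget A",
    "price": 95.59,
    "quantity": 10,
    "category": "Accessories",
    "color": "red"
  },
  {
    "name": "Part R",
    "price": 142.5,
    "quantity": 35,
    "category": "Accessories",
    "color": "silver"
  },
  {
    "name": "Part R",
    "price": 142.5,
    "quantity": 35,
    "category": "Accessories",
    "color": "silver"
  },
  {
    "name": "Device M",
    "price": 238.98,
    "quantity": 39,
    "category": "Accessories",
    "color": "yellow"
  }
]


Checking 6 records for duplicates:

  Row 1: Tool Q ($300.65, qty 70)
  Row 2: Widget B ($343.13, qty 36)
  Row 3: Widget A ($95.59, qty 10)
  Row 4: Part R ($142.5, qty 35)
  Row 5: Part R ($142.5, qty 35) <-- DUPLICATE
  Row 6: Device M ($238.98, qty 39)

Duplicates found: 1
Unique records: 5

1 duplicates, 5 unique


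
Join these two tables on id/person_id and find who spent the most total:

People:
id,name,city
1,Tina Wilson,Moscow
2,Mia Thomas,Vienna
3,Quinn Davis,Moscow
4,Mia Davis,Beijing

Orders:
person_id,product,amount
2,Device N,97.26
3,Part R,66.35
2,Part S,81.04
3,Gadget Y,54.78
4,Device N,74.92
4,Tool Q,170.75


Join on: people.id = orders.person_id

Joined rows:
  Mia Thomas (Vienna) bought Device N for $97.26
  Quinn Davis (Moscow) bought Part R for $66.35
  Mia Thomas (Vienna) bought Part S for $81.04
  Quinn Davis (Moscow) bought Gadget Y for $54.78
  Mia Davis (Beijing) bought Device N for $74.92
  Mia Davis (Beijing) bought Tool Q for $170.75

Total per person:
  Mia Davis: $245.67
  Mia Thomas: $178.30
  Quinn Davis: $121.13

Top spender: Mia Davis ($245.67)

Mia Davis ($245.67)


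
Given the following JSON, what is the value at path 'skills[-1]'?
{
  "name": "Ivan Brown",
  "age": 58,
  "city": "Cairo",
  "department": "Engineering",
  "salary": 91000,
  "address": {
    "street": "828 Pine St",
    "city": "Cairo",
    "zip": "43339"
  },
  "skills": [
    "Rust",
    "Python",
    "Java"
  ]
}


Query: skills[-1]
Path: skills -> last element
Value: Java

Java


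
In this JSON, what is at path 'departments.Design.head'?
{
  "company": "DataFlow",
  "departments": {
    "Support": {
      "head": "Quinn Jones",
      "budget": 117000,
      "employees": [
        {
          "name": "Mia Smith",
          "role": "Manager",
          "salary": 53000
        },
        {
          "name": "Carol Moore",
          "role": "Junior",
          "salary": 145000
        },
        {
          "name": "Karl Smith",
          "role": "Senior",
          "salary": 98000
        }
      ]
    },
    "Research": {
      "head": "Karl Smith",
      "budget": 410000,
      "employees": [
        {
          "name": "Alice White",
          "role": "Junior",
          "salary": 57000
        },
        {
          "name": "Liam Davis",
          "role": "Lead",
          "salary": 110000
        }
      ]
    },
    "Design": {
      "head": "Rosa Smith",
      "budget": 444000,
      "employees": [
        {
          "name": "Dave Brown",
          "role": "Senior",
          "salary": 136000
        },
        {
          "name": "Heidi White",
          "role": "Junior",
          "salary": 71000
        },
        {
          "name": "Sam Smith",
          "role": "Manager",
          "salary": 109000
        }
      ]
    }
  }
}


Path: departments.Design.head

Navigate:
  -> departments
  -> Design
  -> head = 'Rosa Smith'

Rosa Smith


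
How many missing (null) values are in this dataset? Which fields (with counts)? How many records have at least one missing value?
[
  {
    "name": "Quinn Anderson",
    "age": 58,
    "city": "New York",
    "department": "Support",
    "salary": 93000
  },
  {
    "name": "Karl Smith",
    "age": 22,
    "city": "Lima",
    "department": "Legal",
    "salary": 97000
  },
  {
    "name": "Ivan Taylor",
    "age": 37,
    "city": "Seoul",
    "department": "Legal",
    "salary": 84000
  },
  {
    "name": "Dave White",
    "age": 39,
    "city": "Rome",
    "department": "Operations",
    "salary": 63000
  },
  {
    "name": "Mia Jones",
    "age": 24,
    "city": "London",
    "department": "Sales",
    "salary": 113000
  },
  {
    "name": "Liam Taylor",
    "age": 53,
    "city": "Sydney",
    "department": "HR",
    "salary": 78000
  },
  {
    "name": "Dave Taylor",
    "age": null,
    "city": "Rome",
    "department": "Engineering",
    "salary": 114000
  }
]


Checking for missing (null) values in 7 records:

  Quinn Anderson: complete
  Karl Smith: complete
  Ivan Taylor: complete
  Dave White: complete
  Mia Jones: complete
  Liam Taylor: complete
  Dave Taylor: age

Per field:
  name: 0 missing
  age: 1 missing
  city: 0 missing
  department: 0 missing
  salary: 0 missing

Total missing values: 1
Records with any missing: 1

1 missing values (age: 1); 1 incomplete records


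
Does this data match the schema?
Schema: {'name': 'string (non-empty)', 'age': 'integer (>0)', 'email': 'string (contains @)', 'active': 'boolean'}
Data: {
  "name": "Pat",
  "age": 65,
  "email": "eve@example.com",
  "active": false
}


Validating each field against schema:
  name: OK (non-empty string)
  age: OK (positive integer)
  email: OK (string with @)
  active: OK (boolean)

Result: VALID

VALID


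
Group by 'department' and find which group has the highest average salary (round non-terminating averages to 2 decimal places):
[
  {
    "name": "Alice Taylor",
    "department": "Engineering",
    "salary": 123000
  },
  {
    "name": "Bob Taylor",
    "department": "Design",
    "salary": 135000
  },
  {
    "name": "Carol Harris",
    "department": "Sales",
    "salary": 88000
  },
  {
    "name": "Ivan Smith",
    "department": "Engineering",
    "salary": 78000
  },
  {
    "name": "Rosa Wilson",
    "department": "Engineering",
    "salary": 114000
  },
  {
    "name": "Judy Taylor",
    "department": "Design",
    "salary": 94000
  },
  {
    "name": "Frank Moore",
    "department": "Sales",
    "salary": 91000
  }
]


Group by: department

Groups:
  Design: 2 people, avg salary = 229000/2 = $114500
  Engineering: 3 people, avg salary = 315000/3 = $105000
  Sales: 2 people, avg salary = 179000/2 = $89500

Highest average salary: Design ($114500)

Design ($114500)


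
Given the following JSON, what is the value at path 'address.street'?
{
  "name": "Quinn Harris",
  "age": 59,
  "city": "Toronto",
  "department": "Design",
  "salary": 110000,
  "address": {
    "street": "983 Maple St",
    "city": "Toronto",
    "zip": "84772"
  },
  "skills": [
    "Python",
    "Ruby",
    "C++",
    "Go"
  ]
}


Query: address.street
Path: address -> street
Value: 983 Maple St

983 Maple St


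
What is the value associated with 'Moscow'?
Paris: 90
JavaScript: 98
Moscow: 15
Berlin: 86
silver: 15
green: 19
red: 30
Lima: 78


Looking up key 'Moscow'
Value: 15

15


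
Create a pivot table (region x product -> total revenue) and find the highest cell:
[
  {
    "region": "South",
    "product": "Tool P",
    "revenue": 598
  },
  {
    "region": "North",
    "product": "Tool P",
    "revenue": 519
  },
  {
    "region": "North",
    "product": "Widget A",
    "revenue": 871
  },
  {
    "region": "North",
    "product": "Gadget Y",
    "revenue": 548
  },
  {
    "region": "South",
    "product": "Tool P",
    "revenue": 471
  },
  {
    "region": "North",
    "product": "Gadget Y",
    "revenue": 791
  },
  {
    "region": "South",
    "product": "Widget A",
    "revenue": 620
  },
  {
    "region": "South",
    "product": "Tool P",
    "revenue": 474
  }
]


Pivot: region (rows) x product (columns) -> total revenue

     Gadget Y      Tool P        Widget A    
North         1339           519           871  
South            0          1543           620  

Highest: South / Tool P = $1543

South / Tool P = $1543


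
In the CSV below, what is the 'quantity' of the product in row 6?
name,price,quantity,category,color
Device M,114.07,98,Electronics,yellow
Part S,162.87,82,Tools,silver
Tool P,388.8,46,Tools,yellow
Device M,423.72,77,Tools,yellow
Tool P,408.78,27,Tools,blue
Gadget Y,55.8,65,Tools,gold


Query: Row 6 ('Gadget Y'), column 'quantity'
Value: 65

65


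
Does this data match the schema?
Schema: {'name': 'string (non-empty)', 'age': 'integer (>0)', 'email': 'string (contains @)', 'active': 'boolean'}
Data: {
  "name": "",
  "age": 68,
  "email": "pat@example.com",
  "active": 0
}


Validating each field against schema:
  name: FAIL ("" is an empty string)
  age: OK (positive integer)
  email: OK (string with @)
  active: FAIL (0 is not a boolean)

Result: INVALID (2 errors: name, active)

INVALID (2 errors: name, active)


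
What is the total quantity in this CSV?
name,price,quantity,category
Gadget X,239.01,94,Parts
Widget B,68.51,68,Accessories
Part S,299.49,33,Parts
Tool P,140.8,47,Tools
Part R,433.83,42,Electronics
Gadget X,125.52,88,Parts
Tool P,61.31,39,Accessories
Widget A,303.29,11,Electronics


Computing total quantity:
Values: [94, 68, 33, 47, 42, 88, 39, 11]
Sum = 422

422


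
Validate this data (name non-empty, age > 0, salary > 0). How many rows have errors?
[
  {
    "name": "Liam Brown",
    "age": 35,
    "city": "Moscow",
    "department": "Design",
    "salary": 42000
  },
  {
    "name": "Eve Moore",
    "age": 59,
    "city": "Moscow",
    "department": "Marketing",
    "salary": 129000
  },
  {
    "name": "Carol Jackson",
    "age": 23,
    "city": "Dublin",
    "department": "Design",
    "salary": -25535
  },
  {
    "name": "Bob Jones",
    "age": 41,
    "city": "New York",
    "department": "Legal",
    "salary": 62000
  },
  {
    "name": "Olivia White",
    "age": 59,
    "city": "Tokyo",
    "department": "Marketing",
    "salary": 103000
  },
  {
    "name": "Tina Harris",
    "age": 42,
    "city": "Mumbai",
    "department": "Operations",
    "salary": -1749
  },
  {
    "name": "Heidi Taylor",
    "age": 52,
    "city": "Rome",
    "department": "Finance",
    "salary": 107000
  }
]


Validating 7 records:
Rules: name non-empty, age > 0, salary > 0

  Row 1 (Liam Brown): OK
  Row 2 (Eve Moore): OK
  Row 3 (Carol Jackson): negative salary: -25535
  Row 4 (Bob Jones): OK
  Row 5 (Olivia White): OK
  Row 6 (Tina Harris): negative salary: -1749
  Row 7 (Heidi Taylor): OK

Total errors: 2

2 errors


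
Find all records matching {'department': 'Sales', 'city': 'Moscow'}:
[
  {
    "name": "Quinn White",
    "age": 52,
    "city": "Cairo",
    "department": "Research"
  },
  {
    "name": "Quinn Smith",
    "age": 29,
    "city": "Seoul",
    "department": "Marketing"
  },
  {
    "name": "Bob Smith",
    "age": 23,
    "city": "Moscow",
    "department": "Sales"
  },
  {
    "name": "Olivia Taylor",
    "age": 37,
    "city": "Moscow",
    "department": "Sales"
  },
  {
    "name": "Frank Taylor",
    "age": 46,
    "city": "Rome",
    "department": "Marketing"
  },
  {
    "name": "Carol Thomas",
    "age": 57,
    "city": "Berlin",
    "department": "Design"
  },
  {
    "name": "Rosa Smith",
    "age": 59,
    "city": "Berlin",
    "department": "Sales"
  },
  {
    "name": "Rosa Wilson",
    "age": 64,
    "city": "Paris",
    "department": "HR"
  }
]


Search criteria: {'department': 'Sales', 'city': 'Moscow'}

Checking 8 records:
  Quinn White: {department: Research, city: Cairo}
  Quinn Smith: {department: Marketing, city: Seoul}
  Bob Smith: {department: Sales, city: Moscow} <-- MATCH
  Olivia Taylor: {department: Sales, city: Moscow} <-- MATCH
  Frank Taylor: {department: Marketing, city: Rome}
  Carol Thomas: {department: Design, city: Berlin}
  Rosa Smith: {department: Sales, city: Berlin}
  Rosa Wilson: {department: HR, city: Paris}

Matches: ["Bob Smith", "Olivia Taylor"]

["Bob Smith", "Olivia Taylor"]


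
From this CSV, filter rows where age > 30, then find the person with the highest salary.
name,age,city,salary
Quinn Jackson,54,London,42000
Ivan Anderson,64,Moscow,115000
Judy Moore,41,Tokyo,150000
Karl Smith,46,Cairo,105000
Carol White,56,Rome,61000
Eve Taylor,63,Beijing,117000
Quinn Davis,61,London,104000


Filter: age > 30
Sort by: salary (descending)

Filtered records (7):
  Judy Moore, age 41, salary $150000
  Eve Taylor, age 63, salary $117000
  Ivan Anderson, age 64, salary $115000
  Karl Smith, age 46, salary $105000
  Quinn Davis, age 61, salary $104000
  Carol White, age 56, salary $61000
  Quinn Jackson, age 54, salary $42000

Highest salary: Judy Moore ($150000)

Judy Moore


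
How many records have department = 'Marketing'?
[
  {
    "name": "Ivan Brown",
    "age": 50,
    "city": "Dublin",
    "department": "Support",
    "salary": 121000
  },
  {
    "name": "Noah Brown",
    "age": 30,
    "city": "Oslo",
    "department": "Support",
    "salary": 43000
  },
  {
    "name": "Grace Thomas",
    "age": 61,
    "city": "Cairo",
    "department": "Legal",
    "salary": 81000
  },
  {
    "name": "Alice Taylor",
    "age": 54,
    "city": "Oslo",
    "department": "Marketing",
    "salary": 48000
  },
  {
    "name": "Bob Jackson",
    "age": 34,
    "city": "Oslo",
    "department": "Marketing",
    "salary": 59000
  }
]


Data: 5 records
Condition: department = 'Marketing'

Checking each record:
  Ivan Brown: Support
  Noah Brown: Support
  Grace Thomas: Legal
  Alice Taylor: Marketing MATCH
  Bob Jackson: Marketing MATCH

Count: 2

2


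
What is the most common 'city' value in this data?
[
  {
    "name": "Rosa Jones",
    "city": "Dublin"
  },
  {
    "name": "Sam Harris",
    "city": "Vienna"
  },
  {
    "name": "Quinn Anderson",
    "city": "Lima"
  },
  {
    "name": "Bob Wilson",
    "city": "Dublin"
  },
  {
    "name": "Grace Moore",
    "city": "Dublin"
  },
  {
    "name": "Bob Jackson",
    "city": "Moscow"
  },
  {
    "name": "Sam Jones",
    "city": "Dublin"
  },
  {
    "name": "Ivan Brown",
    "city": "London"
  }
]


Counting 'city' values across 8 records:

  Dublin: 4 ####
  Vienna: 1 #
  Lima: 1 #
  Moscow: 1 #
  London: 1 #

Most common: Dublin (4 times)

Dublin (4 times)
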